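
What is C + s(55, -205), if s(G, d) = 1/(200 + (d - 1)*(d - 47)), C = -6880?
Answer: -358530559/52112 ≈ -6880.0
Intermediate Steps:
s(G, d) = 1/(200 + (-1 + d)*(-47 + d))
C + s(55, -205) = -6880 + 1/(247 + (-205)² - 48*(-205)) = -6880 + 1/(247 + 42025 + 9840) = -6880 + 1/52112 = -358530559/52112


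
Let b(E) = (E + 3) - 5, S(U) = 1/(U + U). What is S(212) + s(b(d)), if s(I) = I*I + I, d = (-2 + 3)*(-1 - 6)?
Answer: 30529/424 ≈ 72.002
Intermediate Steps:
d = -7 (d = 1*(-7) = -7)
S(U) = 1/(2*U)
b(E) = -2 + E (b(E) = (3 + E) - 5 = -2 + E)
s(I) = I + I² (s(I) = I² + I = I + I²)
S(212) + s(b(d)) = (½)/212 + (-2 - 7)*(1 + (-2 - 7)) = (½)*(1/212) - 9*(1 - 9) = 1/424 - 9*(-8) = 1/424 + 72 = 30529/424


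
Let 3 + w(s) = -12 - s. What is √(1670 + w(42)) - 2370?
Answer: -2370 + √1613 ≈ -2329.8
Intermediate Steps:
w(s) = -15 - s (w(s) = -3 + (-12 - s) = -15 - s)
√(1670 + w(42)) - 2370 = √(1670 + (-15 - 1*42)) - 2370 = √(1670 + (-15 - 42)) - 2370 = √(1670 - 57) - 2370 = √1613 - 2370 = -2370 + √1613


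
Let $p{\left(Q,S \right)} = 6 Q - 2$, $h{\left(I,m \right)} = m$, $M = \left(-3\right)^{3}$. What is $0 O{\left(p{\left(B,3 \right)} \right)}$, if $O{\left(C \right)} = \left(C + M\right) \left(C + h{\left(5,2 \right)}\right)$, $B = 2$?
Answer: $0$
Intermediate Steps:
$M = -27$
$p{\left(Q,S \right)} = -2 + 6 Q$
$O{\left(C \right)} = \left(-27 + C\right) \left(2 + C\right)$ ($O{\left(C \right)} = \left(C - 27\right) \left(C + 2\right) = \left(-27 + C\right) \left(2 + C\right)$)
$0 O{\left(p{\left(B,3 \right)} \right)} = 0 \left(-54 + \left(-2 + 6 \cdot 2\right)^{2} - 25 \left(-2 + 6 \cdot 2\right)\right) = 0 \left(-54 + \left(-2 + 12\right)^{2} - 25 \left(-2 + 12\right)\right) = 0 \left(-54 + 10^{2} - 250\right) = 0 \left(-54 + 100 - 250\right) = 0 \left(-204\right) = 0$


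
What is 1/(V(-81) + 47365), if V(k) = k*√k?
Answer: 47365/2243974666 + 729*I/2243974666 ≈ 2.1108e-5 + 3.2487e-7*I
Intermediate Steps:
V(k) = k^(3/2)
1/(V(-81) + 47365) = 1/((-81)^(3/2) + 47365) = 1/(-729*I + 47365) = 1/(47365 - 729*I) = (47365 + 729*I)/2243974666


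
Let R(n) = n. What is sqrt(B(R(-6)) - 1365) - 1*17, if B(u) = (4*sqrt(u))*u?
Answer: -17 + sqrt(-1365 - 24*I*sqrt(6)) ≈ -16.205 - 36.954*I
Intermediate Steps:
B(u) = 4*u**(3/2)
sqrt(B(R(-6)) - 1365) - 1*17 = sqrt(4*(-6)**(3/2) - 1365) - 1*17 = sqrt(4*(-6*I*sqrt(6)) - 1365) - 17 = sqrt(-24*I*sqrt(6) - 1365) - 17 = sqrt(-1365 - 24*I*sqrt(6)) - 17 = -17 + sqrt(-1365 - 24*I*sqrt(6))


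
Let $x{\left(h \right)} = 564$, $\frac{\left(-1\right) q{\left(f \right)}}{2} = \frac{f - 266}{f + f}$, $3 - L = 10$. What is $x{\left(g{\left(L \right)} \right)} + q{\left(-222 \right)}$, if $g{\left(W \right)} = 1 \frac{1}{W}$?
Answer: $\frac{62360}{111} \approx 561.8$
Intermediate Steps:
$L = -7$ ($L = 3 - 10 = -7$)
$q{\left(f \right)} = - \frac{-266 + f}{f}$ ($q{\left(f \right)} = - 2 \frac{f - 266}{f + f} = - 2 \frac{-266 + f}{2 f} = - \frac{-266 + f}{f}$)
$g{\left(W \right)} = \frac{1}{W}$
$x{\left(g{\left(L \right)} \right)} + q{\left(-222 \right)} = 564 + \frac{266 - -222}{-222} = 564 - \frac{266 + 222}{222} = 564 - \frac{244}{111} = \frac{62360}{111}$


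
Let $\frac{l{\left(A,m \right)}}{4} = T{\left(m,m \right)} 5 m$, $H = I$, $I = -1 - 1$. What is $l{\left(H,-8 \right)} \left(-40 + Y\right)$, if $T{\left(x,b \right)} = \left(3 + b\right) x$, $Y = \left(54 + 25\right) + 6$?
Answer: $-288000$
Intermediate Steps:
$Y = 85$ ($Y = 79 + 6 = 85$)
$I = -2$ ($I = -1 - 1 = -2$)
$H = -2$
$T{\left(x,b \right)} = x \left(3 + b\right)$
$l{\left(A,m \right)} = 20 m^{2} \left(3 + m\right)$ ($l{\left(A,m \right)} = 4 m \left(3 + m\right) 5 m = 4 \cdot 5 m \left(3 + m\right) m = 4 \cdot 5 m^{2} \left(3 + m\right) = 20 m^{2} \left(3 + m\right)$)
$l{\left(H,-8 \right)} \left(-40 + Y\right) = 20 \left(-8\right)^{2} \left(3 - 8\right) \left(-40 + 85\right) = 20 \cdot 64 \left(-5\right) 45 = \left(-6400\right) 45 = -288000$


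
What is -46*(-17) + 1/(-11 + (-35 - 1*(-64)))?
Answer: 14077/18 ≈ 782.06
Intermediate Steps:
-46*(-17) + 1/(-11 + (-35 - 1*(-64))) = 782 + 1/(-11 + (-35 + 64)) = 782 + 1/(-11 + 29) = 782 + 1/18 = 14077/18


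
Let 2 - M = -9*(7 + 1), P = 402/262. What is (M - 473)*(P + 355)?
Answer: -18635694/131 ≈ -1.4226e+5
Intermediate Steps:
P = 201/131 (P = 402*(1/262) = 201/131 ≈ 1.5344)
M = 74 (M = 2 - (-9)*(7 + 1) = 2 - (-9)*8 = 2 - 1*(-72) = 2 + 72 = 74)
(M - 473)*(P + 355) = (74 - 473)*(201/131 + 355) = -399*46706/131 = -18635694/131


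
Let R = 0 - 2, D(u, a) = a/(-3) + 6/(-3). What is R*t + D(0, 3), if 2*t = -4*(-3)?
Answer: -15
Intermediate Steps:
t = 6 (t = (-4*(-3))/2 = (½)*12 = 6)
D(u, a) = -2 - a/3 (D(u, a) = a*(-⅓) + 6*(-⅓) = -a/3 - 2 = -2 - a/3)
R = -2
R*t + D(0, 3) = -2*6 + (-2 - ⅓*3) = -12 + (-2 - 1) = -12 - 3 = -15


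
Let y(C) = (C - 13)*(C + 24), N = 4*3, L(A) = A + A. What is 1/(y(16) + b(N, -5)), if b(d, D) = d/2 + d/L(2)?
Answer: 1/129 ≈ 0.0077519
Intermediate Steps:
L(A) = 2*A
N = 12
y(C) = (-13 + C)*(24 + C)
b(d, D) = 3*d/4 (b(d, D) = d/2 + d/((2*2)) = d*(½) + d/4 = d/2 + d*(¼) = d/2 + d/4 = 3*d/4)
1/(y(16) + b(N, -5)) = 1/((-312 + 16² + 11*16) + (¾)*12) = 1/((-312 + 256 + 176) + 9) = 1/(120 + 9) = 1/129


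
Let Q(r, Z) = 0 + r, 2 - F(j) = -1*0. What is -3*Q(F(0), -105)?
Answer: -6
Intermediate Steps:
F(j) = 2 (F(j) = 2 - (-1)*0 = 2 - 1*0 = 2 + 0 = 2)
Q(r, Z) = r
-3*Q(F(0), -105) = -3*2 = -6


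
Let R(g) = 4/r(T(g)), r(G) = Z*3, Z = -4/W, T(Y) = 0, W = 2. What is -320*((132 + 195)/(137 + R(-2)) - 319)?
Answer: 41436800/409 ≈ 1.0131e+5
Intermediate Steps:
Z = -2 (Z = -4/2 = -4*½ = -2)
r(G) = -6 (r(G) = -2*3 = -6)
R(g) = -⅔ (R(g) = 4/(-6) = 4*(-⅙) = -⅔)
-320*((132 + 195)/(137 + R(-2)) - 319) = -320*((132 + 195)/(137 - ⅔) - 319) = -320*(327/(409/3) - 319) = -320*(327*(3/409) - 319) = -320*(981/409 - 319) = -320*(-129490/409) = 41436800/409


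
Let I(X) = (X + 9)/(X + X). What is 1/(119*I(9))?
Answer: 1/119 ≈ 0.0084034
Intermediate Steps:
I(X) = (9 + X)/(2*X) (I(X) = (9 + X)/((2*X)) = (9 + X)*(1/(2*X)) = (9 + X)/(2*X))
1/(119*I(9)) = 1/(119*((1/2)*(9 + 9)/9)) = 1/(119*((1/2)*(1/9)*18)) = 1/(119*1) = 1/119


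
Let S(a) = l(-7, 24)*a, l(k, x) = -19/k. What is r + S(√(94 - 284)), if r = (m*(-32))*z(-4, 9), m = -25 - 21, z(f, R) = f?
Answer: -5888 + 19*I*√190/7 ≈ -5888.0 + 37.414*I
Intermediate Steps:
m = -46
S(a) = 19*a/7 (S(a) = (-19/(-7))*a = (-19*(-⅐))*a = 19*a/7)
r = -5888 (r = -46*(-32)*(-4) = 1472*(-4) = -5888)
r + S(√(94 - 284)) = -5888 + 19*√(94 - 284)/7 = -5888 + 19*√(-190)/7 = -5888 + 19*(I*√190)/7 = -5888 + 19*I*√190/7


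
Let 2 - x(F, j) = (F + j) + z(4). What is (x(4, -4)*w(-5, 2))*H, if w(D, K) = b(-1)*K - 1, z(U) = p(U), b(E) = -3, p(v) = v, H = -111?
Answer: -1554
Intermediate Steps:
z(U) = U
w(D, K) = -1 - 3*K (w(D, K) = -3*K - 1 = -1 - 3*K)
x(F, j) = -2 - F - j (x(F, j) = 2 - ((F + j) + 4) = 2 - (4 + F + j) = 2 + (-4 - F - j) = -2 - F - j)
(x(4, -4)*w(-5, 2))*H = ((-2 - 1*4 - 1*(-4))*(-1 - 3*2))*(-111) = ((-2 - 4 + 4)*(-1 - 6))*(-111) = -2*(-7)*(-111) = 14*(-111) = -1554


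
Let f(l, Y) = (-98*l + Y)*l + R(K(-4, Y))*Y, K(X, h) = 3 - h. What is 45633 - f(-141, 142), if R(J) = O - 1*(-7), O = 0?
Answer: 2012999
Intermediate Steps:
R(J) = 7 (R(J) = 0 - 1*(-7) = 0 + 7 = 7)
f(l, Y) = 7*Y + l*(Y - 98*l) (f(l, Y) = (-98*l + Y)*l + 7*Y = (Y - 98*l)*l + 7*Y = l*(Y - 98*l) + 7*Y = 7*Y + l*(Y - 98*l))
45633 - f(-141, 142) = 45633 - (-98*(-141)² + 7*142 + 142*(-141)) = 45633 - (-98*19881 + 994 - 20022) = 45633 - (-1948338 + 994 - 20022) = 45633 - 1*(-1967366) = 45633 + 1967366 = 2012999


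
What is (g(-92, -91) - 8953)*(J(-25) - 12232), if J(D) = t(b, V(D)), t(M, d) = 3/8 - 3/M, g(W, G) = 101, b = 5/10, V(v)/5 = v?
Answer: 216654913/2 ≈ 1.0833e+8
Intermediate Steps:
V(v) = 5*v
b = 1/2 (b = 5*(1/10) = 1/2 ≈ 0.50000)
t(M, d) = 3/8 - 3/M (t(M, d) = 3*(1/8) - 3/M = 3/8 - 3/M)
J(D) = -45/8 (J(D) = 3/8 - 3/1/2 = 3/8 - 3*2 = 3/8 - 6 = -45/8)
(g(-92, -91) - 8953)*(J(-25) - 12232) = (101 - 8953)*(-45/8 - 12232) = -8852*(-97901/8) = 216654913/2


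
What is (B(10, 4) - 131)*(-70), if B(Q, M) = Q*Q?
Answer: 2170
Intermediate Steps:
B(Q, M) = Q²
(B(10, 4) - 131)*(-70) = (10² - 131)*(-70) = (100 - 131)*(-70) = -31*(-70) = 2170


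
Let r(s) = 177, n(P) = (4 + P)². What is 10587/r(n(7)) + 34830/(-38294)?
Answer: 66542278/1129673 ≈ 58.904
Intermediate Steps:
10587/r(n(7)) + 34830/(-38294) = 10587/177 + 34830/(-38294) = 10587*(1/177) + 34830*(-1/38294) = 3529/59 - 17415/19147 = 66542278/1129673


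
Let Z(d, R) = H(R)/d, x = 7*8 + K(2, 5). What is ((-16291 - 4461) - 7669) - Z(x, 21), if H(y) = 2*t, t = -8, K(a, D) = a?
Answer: -824201/29 ≈ -28421.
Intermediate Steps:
H(y) = -16 (H(y) = 2*(-8) = -16)
x = 58 (x = 7*8 + 2 = 56 + 2 = 58)
Z(d, R) = -16/d
((-16291 - 4461) - 7669) - Z(x, 21) = ((-16291 - 4461) - 7669) - (-16)/58 = (-20752 - 7669) - (-16)/58 = -28421 - 1*(-8/29) = -28421 + 8/29 = -824201/29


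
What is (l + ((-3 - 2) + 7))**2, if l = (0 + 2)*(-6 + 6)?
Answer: 4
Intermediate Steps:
l = 0 (l = 2*0 = 0)
(l + ((-3 - 2) + 7))**2 = (0 + ((-3 - 2) + 7))**2 = (0 + (-5 + 7))**2 = (0 + 2)**2 = 2**2 = 4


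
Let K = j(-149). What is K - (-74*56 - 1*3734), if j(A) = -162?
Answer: 7716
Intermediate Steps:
K = -162
K - (-74*56 - 1*3734) = -162 - (-74*56 - 1*3734) = -162 - (-4144 - 3734) = -162 - 1*(-7878) = -162 + 7878 = 7716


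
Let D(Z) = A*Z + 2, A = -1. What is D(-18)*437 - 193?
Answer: 8547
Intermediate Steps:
D(Z) = 2 - Z (D(Z) = -Z + 2 = 2 - Z)
D(-18)*437 - 193 = (2 - 1*(-18))*437 - 193 = (2 + 18)*437 - 193 = 20*437 - 193 = 8740 - 193 = 8547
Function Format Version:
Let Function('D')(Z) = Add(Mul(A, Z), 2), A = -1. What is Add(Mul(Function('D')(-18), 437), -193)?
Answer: 8547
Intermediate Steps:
Function('D')(Z) = Add(2, Mul(-1, Z)) (Function('D')(Z) = Add(Mul(-1, Z), 2) = Add(2, Mul(-1, Z)))
Add(Mul(Function('D')(-18), 437), -193) = Add(Mul(Add(2, Mul(-1, -18)), 437), -193) = Add(Mul(Add(2, 18), 437), -193) = Add(Mul(20, 437), -193) = Add(8740, -193) = 8547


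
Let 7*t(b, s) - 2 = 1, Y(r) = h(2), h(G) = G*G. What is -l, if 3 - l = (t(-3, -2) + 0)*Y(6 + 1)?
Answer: -9/7 ≈ -1.2857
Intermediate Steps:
h(G) = G**2
Y(r) = 4 (Y(r) = 2**2 = 4)
t(b, s) = 3/7 (t(b, s) = 2/7 + (1/7)*1 = 2/7 + 1/7 = 3/7)
l = 9/7 (l = 3 - (3/7 + 0)*4 = 3 - 3*4/7 = 3 - 1*12/7 = 3 - 12/7 = 9/7 ≈ 1.2857)
-l = -1*9/7 = -9/7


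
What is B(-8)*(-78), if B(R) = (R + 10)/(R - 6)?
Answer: 78/7 ≈ 11.143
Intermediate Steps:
B(R) = (10 + R)/(-6 + R)
B(-8)*(-78) = ((10 - 8)/(-6 - 8))*(-78) = (2/(-14))*(-78) = -1/14*2*(-78) = -⅐*(-78) = 78/7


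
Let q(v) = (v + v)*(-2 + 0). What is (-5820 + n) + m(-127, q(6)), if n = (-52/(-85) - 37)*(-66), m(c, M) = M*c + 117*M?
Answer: -270162/85 ≈ -3178.4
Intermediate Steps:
q(v) = -4*v (q(v) = (2*v)*(-2) = -4*v)
m(c, M) = 117*M + M*c
n = 204138/85 (n = (-52*(-1/85) - 37)*(-66) = (52/85 - 37)*(-66) = -3093/85*(-66) = 204138/85 ≈ 2401.6)
(-5820 + n) + m(-127, q(6)) = (-5820 + 204138/85) + (-4*6)*(117 - 127) = -290562/85 - 24*(-10) = -290562/85 + 240 = -270162/85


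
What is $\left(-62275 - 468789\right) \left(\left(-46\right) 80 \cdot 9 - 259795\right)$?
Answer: $155556611560$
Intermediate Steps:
$\left(-62275 - 468789\right) \left(\left(-46\right) 80 \cdot 9 - 259795\right) = - 531064 \left(\left(-3680\right) 9 - 259795\right) = - 531064 \left(-33120 - 259795\right) = \left(-531064\right) \left(-292915\right) = 155556611560$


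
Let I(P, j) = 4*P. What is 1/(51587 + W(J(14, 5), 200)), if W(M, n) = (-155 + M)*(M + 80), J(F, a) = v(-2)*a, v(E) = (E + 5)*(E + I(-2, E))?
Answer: 1/72937 ≈ 1.3710e-5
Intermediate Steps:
v(E) = (-8 + E)*(5 + E) (v(E) = (E + 5)*(E + 4*(-2)) = (5 + E)*(E - 8) = (5 + E)*(-8 + E) = (-8 + E)*(5 + E))
J(F, a) = -30*a (J(F, a) = (-40 + (-2)² - 3*(-2))*a = (-40 + 4 + 6)*a = -30*a)
W(M, n) = (-155 + M)*(80 + M)
1/(51587 + W(J(14, 5), 200)) = 1/(51587 + (-12400 + (-30*5)² - (-2250)*5)) = 1/(51587 + (-12400 + (-150)² - 75*(-150))) = 1/(51587 + (-12400 + 22500 + 11250)) = 1/(51587 + 21350) = 1/72937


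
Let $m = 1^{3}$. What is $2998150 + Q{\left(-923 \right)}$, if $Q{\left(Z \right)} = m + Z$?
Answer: $2997228$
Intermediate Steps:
$m = 1$
$Q{\left(Z \right)} = 1 + Z$
$2998150 + Q{\left(-923 \right)} = 2998150 + \left(1 - 923\right) = 2998150 - 922 = 2997228$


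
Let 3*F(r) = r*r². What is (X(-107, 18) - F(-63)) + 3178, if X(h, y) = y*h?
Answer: 84601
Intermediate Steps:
X(h, y) = h*y
F(r) = r³/3 (F(r) = (r*r²)/3 = r³/3)
(X(-107, 18) - F(-63)) + 3178 = (-107*18 - (-63)³/3) + 3178 = (-1926 - (-250047)/3) + 3178 = (-1926 - 1*(-83349)) + 3178 = (-1926 + 83349) + 3178 = 81423 + 3178 = 84601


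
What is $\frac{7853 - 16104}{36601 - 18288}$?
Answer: $- \frac{8251}{18313} \approx -0.45055$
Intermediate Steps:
$\frac{7853 - 16104}{36601 - 18288} = - \frac{8251}{18313}$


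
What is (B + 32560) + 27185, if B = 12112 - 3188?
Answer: 68669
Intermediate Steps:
B = 8924
(B + 32560) + 27185 = (8924 + 32560) + 27185 = 41484 + 27185 = 68669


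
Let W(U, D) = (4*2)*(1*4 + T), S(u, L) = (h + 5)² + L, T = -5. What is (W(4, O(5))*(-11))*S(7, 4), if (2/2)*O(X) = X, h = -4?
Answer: 440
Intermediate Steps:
O(X) = X
S(u, L) = 1 + L (S(u, L) = (-4 + 5)² + L = 1² + L = 1 + L)
W(U, D) = -8 (W(U, D) = (4*2)*(1*4 - 5) = 8*(4 - 5) = 8*(-1) = -8)
(W(4, O(5))*(-11))*S(7, 4) = (-8*(-11))*(1 + 4) = 88*5 = 440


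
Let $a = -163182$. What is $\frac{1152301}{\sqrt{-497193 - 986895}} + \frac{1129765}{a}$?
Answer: $- \frac{1129765}{163182} - \frac{1152301 i \sqrt{371022}}{742044} \approx -6.9233 - 945.88 i$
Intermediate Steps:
$\frac{1152301}{\sqrt{-497193 - 986895}} + \frac{1129765}{a} = \frac{1152301}{\sqrt{-497193 - 986895}} + \frac{1129765}{-163182} = \frac{1152301}{\sqrt{-1484088}} + 1129765 \left(- \frac{1}{163182}\right) = \frac{1152301}{2 i \sqrt{371022}} - \frac{1129765}{163182} = 1152301 \left(- \frac{i \sqrt{371022}}{742044}\right) - \frac{1129765}{163182} = - \frac{1152301 i \sqrt{371022}}{742044} - \frac{1129765}{163182} = - \frac{1129765}{163182} - \frac{1152301 i \sqrt{371022}}{742044}$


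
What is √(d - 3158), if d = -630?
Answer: 2*I*√947 ≈ 61.547*I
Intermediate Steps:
√(d - 3158) = √(-630 - 3158) = √(-3788) = 2*I*√947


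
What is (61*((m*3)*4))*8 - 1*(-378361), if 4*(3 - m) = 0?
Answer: 395929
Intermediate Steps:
m = 3 (m = 3 - ¼*0 = 3 + 0 = 3)
(61*((m*3)*4))*8 - 1*(-378361) = (61*((3*3)*4))*8 - 1*(-378361) = (61*(9*4))*8 + 378361 = (61*36)*8 + 378361 = 2196*8 + 378361 = 17568 + 378361 = 395929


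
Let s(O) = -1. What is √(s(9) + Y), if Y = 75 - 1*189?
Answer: I*√115 ≈ 10.724*I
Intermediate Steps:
Y = -114 (Y = 75 - 189 = -114)
√(s(9) + Y) = √(-1 - 114) = √(-115) = I*√115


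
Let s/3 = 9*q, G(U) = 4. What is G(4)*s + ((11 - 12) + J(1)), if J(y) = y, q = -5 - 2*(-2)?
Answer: -108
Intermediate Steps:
q = -1 (q = -5 + 4 = -1)
s = -27 (s = 3*(9*(-1)) = 3*(-9) = -27)
G(4)*s + ((11 - 12) + J(1)) = 4*(-27) + ((11 - 12) + 1) = -108 + (-1 + 1) = -108 + 0 = -108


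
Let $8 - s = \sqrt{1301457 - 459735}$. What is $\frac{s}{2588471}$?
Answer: $\frac{8}{2588471} - \frac{7 \sqrt{17178}}{2588471} \approx -0.00035135$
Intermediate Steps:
$s = 8 - 7 \sqrt{17178}$ ($s = 8 - \sqrt{1301457 - 459735} = 8 - \sqrt{841722} = 8 - 7 \sqrt{17178} \approx -909.45$)
$\frac{s}{2588471} = \frac{8 - 7 \sqrt{17178}}{2588471} = \left(8 - 7 \sqrt{17178}\right) \frac{1}{2588471} = \frac{8}{2588471} - \frac{7 \sqrt{17178}}{2588471}$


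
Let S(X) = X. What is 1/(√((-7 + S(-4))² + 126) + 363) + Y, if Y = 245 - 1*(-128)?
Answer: 49058069/131522 - √247/131522 ≈ 373.00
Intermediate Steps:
Y = 373 (Y = 245 + 128 = 373)
1/(√((-7 + S(-4))² + 126) + 363) + Y = 1/(√((-7 - 4)² + 126) + 363) + 373 = 1/(√((-11)² + 126) + 363) + 373 = 1/(√(121 + 126) + 363) + 373 = 1/(√247 + 363) + 373 = 1/(363 + √247) + 373 = 373 + 1/(363 + √247)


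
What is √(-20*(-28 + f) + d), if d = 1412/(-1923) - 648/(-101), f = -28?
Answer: 2*√10615901525799/194223 ≈ 33.551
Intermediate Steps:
d = 1103492/194223 (d = 1412*(-1/1923) - 648*(-1/101) = -1412/1923 + 648/101 = 1103492/194223 ≈ 5.6816)
√(-20*(-28 + f) + d) = √(-20*(-28 - 28) + 1103492/194223) = √(-20*(-56) + 1103492/194223) = √(1120 + 1103492/194223) = √(218633252/194223) = 2*√10615901525799/194223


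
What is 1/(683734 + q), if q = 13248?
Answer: 1/696982 ≈ 1.4348e-6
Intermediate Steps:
1/(683734 + q) = 1/(683734 + 13248) = 1/696982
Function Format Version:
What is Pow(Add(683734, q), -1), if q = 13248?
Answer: Rational(1, 696982) ≈ 1.4348e-6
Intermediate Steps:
Pow(Add(683734, q), -1) = Pow(Add(683734, 13248), -1) = Pow(696982, -1) = Rational(1, 696982)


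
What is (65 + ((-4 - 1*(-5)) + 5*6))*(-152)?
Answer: -14592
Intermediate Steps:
(65 + ((-4 - 1*(-5)) + 5*6))*(-152) = (65 + ((-4 + 5) + 30))*(-152) = (65 + (1 + 30))*(-152) = (65 + 31)*(-152) = 96*(-152) = -14592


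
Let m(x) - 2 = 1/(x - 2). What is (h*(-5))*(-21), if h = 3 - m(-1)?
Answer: 140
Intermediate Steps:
m(x) = 2 + 1/(-2 + x) (m(x) = 2 + 1/(x - 2) = 2 + 1/(-2 + x))
h = 4/3 (h = 3 - (-3 + 2*(-1))/(-2 - 1) = 3 - (-3 - 2)/(-3) = 3 - (-1)*(-5)/3 = 3 - 1*5/3 = 3 - 5/3 = 4/3 ≈ 1.3333)
(h*(-5))*(-21) = ((4/3)*(-5))*(-21) = -20/3*(-21) = 140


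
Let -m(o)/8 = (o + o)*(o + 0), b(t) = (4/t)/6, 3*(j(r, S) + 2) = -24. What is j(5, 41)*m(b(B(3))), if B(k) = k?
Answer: 640/81 ≈ 7.9012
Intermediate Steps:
j(r, S) = -10 (j(r, S) = -2 + (1/3)*(-24) = -2 - 8 = -10)
b(t) = 2/(3*t) (b(t) = (4/t)*(1/6) = 2/(3*t))
m(o) = -16*o**2 (m(o) = -8*(o + o)*(o + 0) = -8*2*o*o = -16*o**2)
j(5, 41)*m(b(B(3))) = -(-160)*((2/3)/3)**2 = -(-160)*((2/3)*(1/3))**2 = -(-160)*(2/9)**2 = -(-160)*4/81 = -10*(-64/81) = 640/81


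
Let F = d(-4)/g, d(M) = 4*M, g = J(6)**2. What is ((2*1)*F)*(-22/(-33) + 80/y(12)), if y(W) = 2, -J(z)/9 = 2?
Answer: -976/243 ≈ -4.0165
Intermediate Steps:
J(z) = -18 (J(z) = -9*2 = -18)
g = 324 (g = (-18)**2 = 324)
F = -4/81 (F = (4*(-4))/324 = -16*1/324 = -4/81 ≈ -0.049383)
((2*1)*F)*(-22/(-33) + 80/y(12)) = ((2*1)*(-4/81))*(-22/(-33) + 80/2) = (2*(-4/81))*(-22*(-1/33) + 80*(1/2)) = -8*(2/3 + 40)/81 = -8/81*122/3 = -976/243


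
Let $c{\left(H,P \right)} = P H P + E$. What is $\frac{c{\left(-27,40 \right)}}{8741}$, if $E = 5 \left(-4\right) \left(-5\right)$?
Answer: $- \frac{43100}{8741} \approx -4.9308$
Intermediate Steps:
$E = 100$ ($E = \left(-20\right) \left(-5\right) = 100$)
$c{\left(H,P \right)} = 100 + H P^{2}$ ($c{\left(H,P \right)} = P H P + 100 = H P P + 100 = H P^{2} + 100 = 100 + H P^{2}$)
$\frac{c{\left(-27,40 \right)}}{8741} = \frac{100 - 27 \cdot 40^{2}}{8741} = \left(100 - 43200\right) \frac{1}{8741} = \left(-43100\right) \frac{1}{8741} = - \frac{43100}{8741}$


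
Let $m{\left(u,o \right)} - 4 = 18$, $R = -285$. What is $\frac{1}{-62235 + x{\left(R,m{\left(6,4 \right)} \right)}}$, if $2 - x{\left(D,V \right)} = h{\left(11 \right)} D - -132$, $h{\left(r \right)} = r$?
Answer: $- \frac{1}{59230} \approx -1.6883 \cdot 10^{-5}$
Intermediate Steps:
$m{\left(u,o \right)} = 22$ ($m{\left(u,o \right)} = 4 + 18 = 22$)
$x{\left(D,V \right)} = -130 - 11 D$ ($x{\left(D,V \right)} = 2 - \left(11 D - -132\right) = 2 - \left(11 D + 132\right) = 2 - \left(132 + 11 D\right) = -130 - 11 D$)
$\frac{1}{-62235 + x{\left(R,m{\left(6,4 \right)} \right)}} = \frac{1}{-62235 - -3005} = \frac{1}{-62235 + \left(-130 + 3135\right)} = \frac{1}{-62235 + 3005} = \frac{1}{-59230} = - \frac{1}{59230}$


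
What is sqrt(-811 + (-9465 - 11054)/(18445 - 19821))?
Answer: 3*I*sqrt(10467318)/344 ≈ 28.215*I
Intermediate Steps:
sqrt(-811 + (-9465 - 11054)/(18445 - 19821)) = sqrt(-811 - 20519/(-1376)) = sqrt(-811 - 20519*(-1/1376)) = sqrt(-811 + 20519/1376) = sqrt(-1095417/1376) = 3*I*sqrt(10467318)/344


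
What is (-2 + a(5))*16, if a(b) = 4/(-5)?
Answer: -224/5 ≈ -44.800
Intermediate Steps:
a(b) = -⅘ (a(b) = 4*(-⅕) = -⅘)
(-2 + a(5))*16 = (-2 - ⅘)*16 = -14/5*16 = -224/5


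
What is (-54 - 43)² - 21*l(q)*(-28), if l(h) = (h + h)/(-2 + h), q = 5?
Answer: 11369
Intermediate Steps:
l(h) = 2*h/(-2 + h) (l(h) = (2*h)/(-2 + h) = 2*h/(-2 + h))
(-54 - 43)² - 21*l(q)*(-28) = (-54 - 43)² - 21*(2*5/(-2 + 5))*(-28) = (-97)² - 21*(2*5/3)*(-28) = 9409 - 21*(2*5*(⅓))*(-28) = 9409 - 21*(10/3)*(-28) = 9409 - 70*(-28) = 9409 - 1*(-1960) = 9409 + 1960 = 11369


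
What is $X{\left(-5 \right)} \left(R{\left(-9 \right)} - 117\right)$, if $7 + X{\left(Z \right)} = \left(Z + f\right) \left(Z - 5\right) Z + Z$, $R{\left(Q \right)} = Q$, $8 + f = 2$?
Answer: $70812$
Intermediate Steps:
$f = -6$ ($f = -8 + 2 = -6$)
$X{\left(Z \right)} = -7 + Z + Z \left(-6 + Z\right) \left(-5 + Z\right)$ ($X{\left(Z \right)} = -7 + \left(\left(Z - 6\right) \left(Z - 5\right) Z + Z\right) = -7 + \left(\left(-6 + Z\right) \left(-5 + Z\right) Z + Z\right) = -7 + \left(Z \left(-6 + Z\right) \left(-5 + Z\right) + Z\right) = -7 + \left(Z + Z \left(-6 + Z\right) \left(-5 + Z\right)\right) = -7 + Z + Z \left(-6 + Z\right) \left(-5 + Z\right)$)
$X{\left(-5 \right)} \left(R{\left(-9 \right)} - 117\right) = \left(-7 + \left(-5\right)^{3} - 11 \left(-5\right)^{2} + 31 \left(-5\right)\right) \left(-9 - 117\right) = \left(-7 - 125 - 275 - 155\right) \left(-126\right) = \left(-562\right) \left(-126\right) = 70812$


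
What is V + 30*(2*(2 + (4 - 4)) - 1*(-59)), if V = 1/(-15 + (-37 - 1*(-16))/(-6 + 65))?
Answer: 1712281/906 ≈ 1889.9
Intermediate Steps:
V = -59/906 (V = 1/(-15 + (-37 + 16)/59) = 1/(-15 - 21*1/59) = 1/(-15 - 21/59) = 1/(-906/59) = -59/906 ≈ -0.065121)
V + 30*(2*(2 + (4 - 4)) - 1*(-59)) = -59/906 + 30*(2*(2 + (4 - 4)) - 1*(-59)) = -59/906 + 30*(2*(2 + 0) + 59) = -59/906 + 30*(2*2 + 59) = -59/906 + 30*(4 + 59) = -59/906 + 30*63 = -59/906 + 1890 = 1712281/906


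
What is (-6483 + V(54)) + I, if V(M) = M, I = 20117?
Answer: 13688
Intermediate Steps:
(-6483 + V(54)) + I = (-6483 + 54) + 20117 = -6429 + 20117 = 13688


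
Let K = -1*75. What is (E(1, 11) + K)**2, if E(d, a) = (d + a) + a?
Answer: 2704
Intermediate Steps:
E(d, a) = d + 2*a (E(d, a) = (a + d) + a = d + 2*a)
K = -75
(E(1, 11) + K)**2 = ((1 + 2*11) - 75)**2 = ((1 + 22) - 75)**2 = (23 - 75)**2 = (-52)**2 = 2704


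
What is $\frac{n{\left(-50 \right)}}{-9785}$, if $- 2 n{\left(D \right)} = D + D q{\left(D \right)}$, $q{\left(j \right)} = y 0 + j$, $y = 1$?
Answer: $\frac{245}{1957} \approx 0.12519$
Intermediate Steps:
$q{\left(j \right)} = j$ ($q{\left(j \right)} = 1 \cdot 0 + j = 0 + j = j$)
$n{\left(D \right)} = - \frac{D}{2} - \frac{D^{2}}{2}$ ($n{\left(D \right)} = - \frac{D + D D}{2} = - \frac{D + D^{2}}{2} = - \frac{D}{2} - \frac{D^{2}}{2}$)
$\frac{n{\left(-50 \right)}}{-9785} = \frac{\left(- \frac{1}{2}\right) \left(-50\right) \left(1 - 50\right)}{-9785} = \left(- \frac{1}{2}\right) \left(-50\right) \left(-49\right) \left(- \frac{1}{9785}\right) = \left(-1225\right) \left(- \frac{1}{9785}\right) = \frac{245}{1957}$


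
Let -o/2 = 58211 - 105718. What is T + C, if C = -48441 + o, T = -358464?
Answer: -311891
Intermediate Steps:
o = 95014 (o = -2*(58211 - 105718) = -2*(-47507) = 95014)
C = 46573 (C = -48441 + 95014 = 46573)
T + C = -358464 + 46573 = -311891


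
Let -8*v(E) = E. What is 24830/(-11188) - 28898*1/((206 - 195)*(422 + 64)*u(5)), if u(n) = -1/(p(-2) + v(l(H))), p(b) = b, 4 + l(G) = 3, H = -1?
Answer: -246316325/19937016 ≈ -12.355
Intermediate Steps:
l(G) = -1 (l(G) = -4 + 3 = -1)
v(E) = -E/8
u(n) = 8/15 (u(n) = -1/(-2 - ⅛*(-1)) = -1/(-2 + ⅛) = -1/(-15/8) = -1*(-8/15) = 8/15)
24830/(-11188) - 28898*1/((206 - 195)*(422 + 64)*u(5)) = 24830/(-11188) - 28898*15/(8*(206 - 195)*(422 + 64)) = 24830*(-1/11188) - 28898/((486*11)*(8/15)) = -12415/5594 - 28898/(5346*(8/15)) = -12415/5594 - 28898/14256/5 = -12415/5594 - 28898*5/14256 = -12415/5594 - 72245/7128 = -246316325/19937016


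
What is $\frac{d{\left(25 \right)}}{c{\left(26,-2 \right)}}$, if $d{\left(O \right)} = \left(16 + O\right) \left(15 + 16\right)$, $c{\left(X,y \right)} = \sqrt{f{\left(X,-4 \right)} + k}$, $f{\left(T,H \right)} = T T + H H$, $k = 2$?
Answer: $\frac{1271 \sqrt{694}}{694} \approx 48.247$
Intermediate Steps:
$f{\left(T,H \right)} = H^{2} + T^{2}$ ($f{\left(T,H \right)} = T^{2} + H^{2} = H^{2} + T^{2}$)
$c{\left(X,y \right)} = \sqrt{18 + X^{2}}$ ($c{\left(X,y \right)} = \sqrt{\left(\left(-4\right)^{2} + X^{2}\right) + 2} = \sqrt{\left(16 + X^{2}\right) + 2} = \sqrt{18 + X^{2}}$)
$d{\left(O \right)} = 496 + 31 O$ ($d{\left(O \right)} = \left(16 + O\right) 31 = 496 + 31 O$)
$\frac{d{\left(25 \right)}}{c{\left(26,-2 \right)}} = \frac{496 + 31 \cdot 25}{\sqrt{18 + 26^{2}}} = \frac{496 + 775}{\sqrt{18 + 676}} = \frac{1271}{\sqrt{694}} = 1271 \frac{\sqrt{694}}{694} = \frac{1271 \sqrt{694}}{694}$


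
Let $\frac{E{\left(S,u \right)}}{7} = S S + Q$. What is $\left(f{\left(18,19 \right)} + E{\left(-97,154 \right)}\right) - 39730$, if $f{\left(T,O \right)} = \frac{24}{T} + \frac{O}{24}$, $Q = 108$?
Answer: $\frac{215129}{8} \approx 26891.0$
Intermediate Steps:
$E{\left(S,u \right)} = 756 + 7 S^{2}$ ($E{\left(S,u \right)} = 7 \left(S S + 108\right) = 7 \left(S^{2} + 108\right) = 7 \left(108 + S^{2}\right) = 756 + 7 S^{2}$)
$f{\left(T,O \right)} = \frac{24}{T} + \frac{O}{24}$ ($f{\left(T,O \right)} = \frac{24}{T} + O \frac{1}{24} = \frac{24}{T} + \frac{O}{24}$)
$\left(f{\left(18,19 \right)} + E{\left(-97,154 \right)}\right) - 39730 = \left(\left(\frac{24}{18} + \frac{1}{24} \cdot 19\right) + \left(756 + 7 \left(-97\right)^{2}\right)\right) - 39730 = \left(\left(24 \cdot \frac{1}{18} + \frac{19}{24}\right) + \left(756 + 7 \cdot 9409\right)\right) - 39730 = \left(\left(\frac{4}{3} + \frac{19}{24}\right) + \left(756 + 65863\right)\right) - 39730 = \left(\frac{17}{8} + 66619\right) - 39730 = \frac{532969}{8} - 39730 = \frac{215129}{8}$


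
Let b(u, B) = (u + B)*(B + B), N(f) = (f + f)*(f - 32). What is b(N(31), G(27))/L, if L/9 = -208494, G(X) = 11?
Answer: 17/28431 ≈ 0.00059794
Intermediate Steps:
N(f) = 2*f*(-32 + f) (N(f) = (2*f)*(-32 + f) = 2*f*(-32 + f))
b(u, B) = 2*B*(B + u) (b(u, B) = (B + u)*(2*B) = 2*B*(B + u))
L = -1876446 (L = 9*(-208494) = -1876446)
b(N(31), G(27))/L = (2*11*(11 + 2*31*(-32 + 31)))/(-1876446) = (2*11*(11 + 2*31*(-1)))*(-1/1876446) = (2*11*(11 - 62))*(-1/1876446) = (2*11*(-51))*(-1/1876446) = -1122*(-1/1876446) = 17/28431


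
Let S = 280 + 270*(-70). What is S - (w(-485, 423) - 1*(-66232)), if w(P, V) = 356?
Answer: -85208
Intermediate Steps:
S = -18620 (S = 280 - 18900 = -18620)
S - (w(-485, 423) - 1*(-66232)) = -18620 - (356 - 1*(-66232)) = -18620 - (356 + 66232) = -18620 - 1*66588 = -18620 - 66588 = -85208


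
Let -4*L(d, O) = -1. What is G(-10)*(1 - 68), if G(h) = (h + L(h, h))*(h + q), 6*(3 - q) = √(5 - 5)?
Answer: -18291/4 ≈ -4572.8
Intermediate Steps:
L(d, O) = ¼ (L(d, O) = -¼*(-1) = ¼)
q = 3 (q = 3 - √(5 - 5)/6 = 3 - √0/6 = 3 - ⅙*0 = 3 + 0 = 3)
G(h) = (3 + h)*(¼ + h) (G(h) = (h + ¼)*(h + 3) = (¼ + h)*(3 + h) = (3 + h)*(¼ + h))
G(-10)*(1 - 68) = (¾ + (-10)² + (13/4)*(-10))*(1 - 68) = (¾ + 100 - 65/2)*(-67) = (273/4)*(-67) = -18291/4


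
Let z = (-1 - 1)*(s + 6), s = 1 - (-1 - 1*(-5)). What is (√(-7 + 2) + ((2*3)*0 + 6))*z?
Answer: -36 - 6*I*√5 ≈ -36.0 - 13.416*I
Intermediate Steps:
s = -3 (s = 1 - (-1 + 5) = 1 - 1*4 = 1 - 4 = -3)
z = -6 (z = (-1 - 1)*(-3 + 6) = -2*3 = -6)
(√(-7 + 2) + ((2*3)*0 + 6))*z = (√(-7 + 2) + ((2*3)*0 + 6))*(-6) = (√(-5) + (6*0 + 6))*(-6) = (I*√5 + (0 + 6))*(-6) = (I*√5 + 6)*(-6) = (6 + I*√5)*(-6) = -36 - 6*I*√5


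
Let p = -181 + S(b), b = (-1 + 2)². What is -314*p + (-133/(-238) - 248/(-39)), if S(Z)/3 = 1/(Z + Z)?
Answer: 74746511/1326 ≈ 56370.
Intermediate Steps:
b = 1 (b = 1² = 1)
S(Z) = 3/(2*Z) (S(Z) = 3/(Z + Z) = 3/((2*Z)) = 3*(1/(2*Z)) = 3/(2*Z))
p = -359/2 (p = -181 + (3/2)/1 = -181 + (3/2)*1 = -181 + 3/2 = -359/2 ≈ -179.50)
-314*p + (-133/(-238) - 248/(-39)) = -314*(-359/2) + (-133/(-238) - 248/(-39)) = 56363 + (-133*(-1/238) - 248*(-1/39)) = 56363 + (19/34 + 248/39) = 56363 + 9173/1326 = 74746511/1326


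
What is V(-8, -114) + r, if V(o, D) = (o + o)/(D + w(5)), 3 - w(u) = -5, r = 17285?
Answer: 916113/53 ≈ 17285.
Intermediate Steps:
w(u) = 8 (w(u) = 3 - 1*(-5) = 3 + 5 = 8)
V(o, D) = 2*o/(8 + D) (V(o, D) = (o + o)/(D + 8) = (2*o)/(8 + D) = 2*o/(8 + D))
V(-8, -114) + r = 2*(-8)/(8 - 114) + 17285 = 2*(-8)/(-106) + 17285 = 2*(-8)*(-1/106) + 17285 = 8/53 + 17285 = 916113/53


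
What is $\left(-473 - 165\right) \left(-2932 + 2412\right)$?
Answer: $331760$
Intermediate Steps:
$\left(-473 - 165\right) \left(-2932 + 2412\right) = \left(-638\right) \left(-520\right) = 331760$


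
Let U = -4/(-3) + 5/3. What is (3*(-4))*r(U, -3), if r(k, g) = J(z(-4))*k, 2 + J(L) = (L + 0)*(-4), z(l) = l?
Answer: -504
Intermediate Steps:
U = 3 (U = -4*(-1/3) + 5*(1/3) = 4/3 + 5/3 = 3)
J(L) = -2 - 4*L (J(L) = -2 + (L + 0)*(-4) = -2 + L*(-4) = -2 - 4*L)
r(k, g) = 14*k (r(k, g) = (-2 - 4*(-4))*k = (-2 + 16)*k = 14*k)
(3*(-4))*r(U, -3) = (3*(-4))*(14*3) = -12*42 = -504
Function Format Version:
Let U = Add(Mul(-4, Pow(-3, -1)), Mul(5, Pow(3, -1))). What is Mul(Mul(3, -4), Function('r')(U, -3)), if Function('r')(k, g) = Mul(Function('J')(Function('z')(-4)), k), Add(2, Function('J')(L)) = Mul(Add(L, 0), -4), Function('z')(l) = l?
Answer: -504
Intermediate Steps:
U = 3 (U = Add(Mul(-4, Rational(-1, 3)), Mul(5, Rational(1, 3))) = Add(Rational(4, 3), Rational(5, 3)) = 3)
Function('J')(L) = Add(-2, Mul(-4, L)) (Function('J')(L) = Add(-2, Mul(Add(L, 0), -4)) = Add(-2, Mul(L, -4)) = Add(-2, Mul(-4, L)))
Function('r')(k, g) = Mul(14, k) (Function('r')(k, g) = Mul(Add(-2, Mul(-4, -4)), k) = Mul(Add(-2, 16), k) = Mul(14, k))
Mul(Mul(3, -4), Function('r')(U, -3)) = Mul(Mul(3, -4), Mul(14, 3)) = Mul(-12, 42) = -504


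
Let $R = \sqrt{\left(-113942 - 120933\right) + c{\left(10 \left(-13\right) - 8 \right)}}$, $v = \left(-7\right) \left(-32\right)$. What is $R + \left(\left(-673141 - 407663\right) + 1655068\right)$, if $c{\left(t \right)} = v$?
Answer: $574264 + i \sqrt{234651} \approx 5.7426 \cdot 10^{5} + 484.41 i$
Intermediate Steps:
$v = 224$
$c{\left(t \right)} = 224$
$R = i \sqrt{234651}$ ($R = \sqrt{\left(-113942 - 120933\right) + 224} = \sqrt{-234875 + 224} = \sqrt{-234651} = i \sqrt{234651} \approx 484.41 i$)
$R + \left(\left(-673141 - 407663\right) + 1655068\right) = i \sqrt{234651} + \left(\left(-673141 - 407663\right) + 1655068\right) = i \sqrt{234651} + \left(-1080804 + 1655068\right) = i \sqrt{234651} + 574264 = 574264 + i \sqrt{234651}$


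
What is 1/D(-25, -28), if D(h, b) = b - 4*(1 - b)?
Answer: -1/144 ≈ -0.0069444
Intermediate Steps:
D(h, b) = -4 + 5*b (D(h, b) = b + (-4 + 4*b) = -4 + 5*b)
1/D(-25, -28) = 1/(-4 + 5*(-28)) = 1/(-4 - 140) = 1/(-144) = -1/144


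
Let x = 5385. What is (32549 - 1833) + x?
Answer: 36101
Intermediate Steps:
(32549 - 1833) + x = (32549 - 1833) + 5385 = 30716 + 5385 = 36101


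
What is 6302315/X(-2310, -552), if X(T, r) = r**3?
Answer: -6302315/168196608 ≈ -0.037470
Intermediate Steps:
6302315/X(-2310, -552) = 6302315/((-552)**3) = 6302315/(-168196608) = 6302315*(-1/168196608) = -6302315/168196608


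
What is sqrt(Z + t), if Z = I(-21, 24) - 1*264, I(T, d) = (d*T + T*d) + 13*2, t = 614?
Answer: 2*I*sqrt(158) ≈ 25.14*I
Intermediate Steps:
I(T, d) = 26 + 2*T*d (I(T, d) = (T*d + T*d) + 26 = 2*T*d + 26 = 26 + 2*T*d)
Z = -1246 (Z = (26 + 2*(-21)*24) - 1*264 = (26 - 1008) - 264 = -982 - 264 = -1246)
sqrt(Z + t) = sqrt(-1246 + 614) = sqrt(-632) = 2*I*sqrt(158)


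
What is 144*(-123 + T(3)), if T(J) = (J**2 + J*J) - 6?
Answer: -15984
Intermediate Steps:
T(J) = -6 + 2*J**2 (T(J) = (J**2 + J**2) - 6 = 2*J**2 - 6 = -6 + 2*J**2)
144*(-123 + T(3)) = 144*(-123 + (-6 + 2*3**2)) = 144*(-123 + (-6 + 2*9)) = 144*(-123 + (-6 + 18)) = 144*(-123 + 12) = 144*(-111) = -15984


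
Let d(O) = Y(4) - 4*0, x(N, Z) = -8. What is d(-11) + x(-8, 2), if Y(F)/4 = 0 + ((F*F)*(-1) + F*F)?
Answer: -8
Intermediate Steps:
Y(F) = 0 (Y(F) = 4*(0 + ((F*F)*(-1) + F*F)) = 4*(0 + (F²*(-1) + F²)) = 4*(0 + (-F² + F²)) = 4*(0 + 0) = 4*0 = 0)
d(O) = 0 (d(O) = 0 - 4*0 = 0 + 0 = 0)
d(-11) + x(-8, 2) = 0 - 8 = -8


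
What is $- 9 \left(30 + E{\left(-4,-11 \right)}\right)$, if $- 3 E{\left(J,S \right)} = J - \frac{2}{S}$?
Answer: $- \frac{3096}{11} \approx -281.45$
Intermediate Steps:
$E{\left(J,S \right)} = - \frac{J}{3} + \frac{2}{3 S}$ ($E{\left(J,S \right)} = - \frac{J - \frac{2}{S}}{3} = - \frac{J}{3} + \frac{2}{3 S}$)
$- 9 \left(30 + E{\left(-4,-11 \right)}\right) = - 9 \left(30 + \frac{2 - \left(-4\right) \left(-11\right)}{3 \left(-11\right)}\right) = - 9 \left(30 + \frac{1}{3} \left(- \frac{1}{11}\right) \left(2 - 44\right)\right) = - 9 \left(30 + \frac{1}{3} \left(- \frac{1}{11}\right) \left(-42\right)\right) = - 9 \left(30 + \frac{14}{11}\right) = \left(-9\right) \frac{344}{11} = - \frac{3096}{11}$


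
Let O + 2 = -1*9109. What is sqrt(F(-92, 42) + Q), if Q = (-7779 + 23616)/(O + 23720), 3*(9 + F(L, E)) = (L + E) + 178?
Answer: 2*sqrt(16687349385)/43827 ≈ 5.8950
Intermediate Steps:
F(L, E) = 151/3 + E/3 + L/3 (F(L, E) = -9 + ((L + E) + 178)/3 = -9 + ((E + L) + 178)/3 = -9 + (178 + E + L)/3 = -9 + (178/3 + E/3 + L/3) = 151/3 + E/3 + L/3)
O = -9111 (O = -2 - 1*9109 = -2 - 9109 = -9111)
Q = 15837/14609 (Q = (-7779 + 23616)/(-9111 + 23720) = 15837/14609 ≈ 1.0841)
sqrt(F(-92, 42) + Q) = sqrt((151/3 + (1/3)*42 + (1/3)*(-92)) + 15837/14609) = sqrt((151/3 + 14 - 92/3) + 15837/14609) = sqrt(101/3 + 15837/14609) = sqrt(1523020/43827) = 2*sqrt(16687349385)/43827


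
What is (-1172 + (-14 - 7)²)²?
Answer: 534361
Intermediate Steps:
(-1172 + (-14 - 7)²)² = (-1172 + (-21)²)² = (-1172 + 441)² = (-731)² = 534361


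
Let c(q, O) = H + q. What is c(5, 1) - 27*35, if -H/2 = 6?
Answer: -952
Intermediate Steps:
H = -12 (H = -2*6 = -12)
c(q, O) = -12 + q
c(5, 1) - 27*35 = (-12 + 5) - 27*35 = -7 - 945 = -952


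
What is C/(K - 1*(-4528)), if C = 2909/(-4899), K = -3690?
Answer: -2909/4105362 ≈ -0.00070859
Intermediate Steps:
C = -2909/4899 (C = 2909*(-1/4899) = -2909/4899 ≈ -0.59379)
C/(K - 1*(-4528)) = -2909/(4899*(-3690 - 1*(-4528))) = -2909/(4899*(-3690 + 4528)) = -2909/4899/838 = -2909/4899*1/838 = -2909/4105362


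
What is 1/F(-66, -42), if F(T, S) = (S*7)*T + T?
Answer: 1/19338 ≈ 5.1712e-5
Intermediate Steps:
F(T, S) = T + 7*S*T (F(T, S) = (7*S)*T + T = 7*S*T + T = T + 7*S*T)
1/F(-66, -42) = 1/(-66*(1 + 7*(-42))) = 1/(-66*(1 - 294)) = 1/(-66*(-293)) = 1/19338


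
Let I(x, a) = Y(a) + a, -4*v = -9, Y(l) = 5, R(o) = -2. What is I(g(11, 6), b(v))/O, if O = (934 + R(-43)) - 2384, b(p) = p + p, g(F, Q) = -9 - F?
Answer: -19/2904 ≈ -0.0065427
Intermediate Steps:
v = 9/4 (v = -¼*(-9) = 9/4 ≈ 2.2500)
b(p) = 2*p
I(x, a) = 5 + a
O = -1452 (O = (934 - 2) - 2384 = 932 - 2384 = -1452)
I(g(11, 6), b(v))/O = (5 + 2*(9/4))/(-1452) = (5 + 9/2)*(-1/1452) = (19/2)*(-1/1452) = -19/2904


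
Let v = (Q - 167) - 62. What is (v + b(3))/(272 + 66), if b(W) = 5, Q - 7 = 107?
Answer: -55/169 ≈ -0.32544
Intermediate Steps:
Q = 114 (Q = 7 + 107 = 114)
v = -115 (v = (114 - 167) - 62 = -53 - 62 = -115)
(v + b(3))/(272 + 66) = (-115 + 5)/(272 + 66) = -110/338 = -110*1/338 = -55/169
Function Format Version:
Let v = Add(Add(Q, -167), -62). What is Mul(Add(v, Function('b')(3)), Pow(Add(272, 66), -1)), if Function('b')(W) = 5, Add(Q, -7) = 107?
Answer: Rational(-55, 169) ≈ -0.32544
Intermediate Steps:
Q = 114 (Q = Add(7, 107) = 114)
v = -115 (v = Add(Add(114, -167), -62) = Add(-53, -62) = -115)
Mul(Add(v, Function('b')(3)), Pow(Add(272, 66), -1)) = Mul(Add(-115, 5), Pow(Add(272, 66), -1)) = Mul(-110, Pow(338, -1)) = Mul(-110, Rational(1, 338)) = Rational(-55, 169)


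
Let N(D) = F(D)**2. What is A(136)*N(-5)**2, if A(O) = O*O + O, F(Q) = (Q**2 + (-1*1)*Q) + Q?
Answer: 7278125000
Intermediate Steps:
F(Q) = Q**2 (F(Q) = (Q**2 - Q) + Q = Q**2)
N(D) = D**4 (N(D) = (D**2)**2 = D**4)
A(O) = O + O**2 (A(O) = O**2 + O = O + O**2)
A(136)*N(-5)**2 = (136*(1 + 136))*((-5)**4)**2 = (136*137)*625**2 = 18632*390625 = 7278125000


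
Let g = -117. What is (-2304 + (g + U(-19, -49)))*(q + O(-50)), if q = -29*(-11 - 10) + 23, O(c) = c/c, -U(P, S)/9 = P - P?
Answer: -1532493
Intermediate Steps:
U(P, S) = 0 (U(P, S) = -9*(P - P) = -9*0 = 0)
O(c) = 1
q = 632 (q = -29*(-21) + 23 = 609 + 23 = 632)
(-2304 + (g + U(-19, -49)))*(q + O(-50)) = (-2304 + (-117 + 0))*(632 + 1) = (-2304 - 117)*633 = -2421*633 = -1532493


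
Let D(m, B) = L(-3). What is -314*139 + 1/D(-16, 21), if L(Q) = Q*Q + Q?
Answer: -261875/6 ≈ -43646.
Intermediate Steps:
L(Q) = Q + Q² (L(Q) = Q² + Q = Q + Q²)
D(m, B) = 6 (D(m, B) = -3*(1 - 3) = -3*(-2) = 6)
-314*139 + 1/D(-16, 21) = -314*139 + 1/6 = -43646 + ⅙ = -261875/6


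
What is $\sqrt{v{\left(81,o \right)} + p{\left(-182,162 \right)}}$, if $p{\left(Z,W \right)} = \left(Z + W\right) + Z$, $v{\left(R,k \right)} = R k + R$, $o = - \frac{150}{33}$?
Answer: $\frac{i \sqrt{59191}}{11} \approx 22.117 i$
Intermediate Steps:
$o = - \frac{50}{11}$ ($o = \left(-150\right) \frac{1}{33} = - \frac{50}{11} \approx -4.5455$)
$v{\left(R,k \right)} = R + R k$
$p{\left(Z,W \right)} = W + 2 Z$ ($p{\left(Z,W \right)} = \left(W + Z\right) + Z = W + 2 Z$)
$\sqrt{v{\left(81,o \right)} + p{\left(-182,162 \right)}} = \sqrt{81 \left(1 - \frac{50}{11}\right) + \left(162 + 2 \left(-182\right)\right)} = \sqrt{81 \left(- \frac{39}{11}\right) + \left(162 - 364\right)} = \sqrt{- \frac{3159}{11} - 202} = \sqrt{- \frac{5381}{11}} = \frac{i \sqrt{59191}}{11}$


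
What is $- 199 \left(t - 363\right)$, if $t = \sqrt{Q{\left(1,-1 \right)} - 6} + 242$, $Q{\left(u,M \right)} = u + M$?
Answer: $24079 - 199 i \sqrt{6} \approx 24079.0 - 487.45 i$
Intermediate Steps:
$Q{\left(u,M \right)} = M + u$
$t = 242 + i \sqrt{6}$ ($t = \sqrt{\left(-1 + 1\right) - 6} + 242 = \sqrt{0 - 6} + 242 = \sqrt{-6} + 242 = i \sqrt{6} + 242 = 242 + i \sqrt{6} \approx 242.0 + 2.4495 i$)
$- 199 \left(t - 363\right) = - 199 \left(\left(242 + i \sqrt{6}\right) - 363\right) = - 199 \left(-121 + i \sqrt{6}\right) = 24079 - 199 i \sqrt{6}$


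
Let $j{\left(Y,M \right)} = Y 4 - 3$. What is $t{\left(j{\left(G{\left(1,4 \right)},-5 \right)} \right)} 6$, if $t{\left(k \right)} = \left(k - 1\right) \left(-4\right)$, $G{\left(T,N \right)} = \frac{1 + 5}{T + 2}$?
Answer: $-96$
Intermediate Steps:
$G{\left(T,N \right)} = \frac{6}{2 + T}$
$j{\left(Y,M \right)} = -3 + 4 Y$ ($j{\left(Y,M \right)} = 4 Y - 3 = -3 + 4 Y$)
$t{\left(k \right)} = 4 - 4 k$ ($t{\left(k \right)} = \left(-1 + k\right) \left(-4\right) = 4 - 4 k$)
$t{\left(j{\left(G{\left(1,4 \right)},-5 \right)} \right)} 6 = \left(4 - 4 \left(-3 + 4 \frac{6}{2 + 1}\right)\right) 6 = \left(4 - 4 \left(-3 + 4 \cdot \frac{6}{3}\right)\right) 6 = \left(4 - 4 \left(-3 + 4 \cdot 6 \cdot \frac{1}{3}\right)\right) 6 = \left(4 - 4 \left(-3 + 4 \cdot 2\right)\right) 6 = \left(4 - 4 \left(-3 + 8\right)\right) 6 = \left(4 - 20\right) 6 = \left(-16\right) 6 = -96$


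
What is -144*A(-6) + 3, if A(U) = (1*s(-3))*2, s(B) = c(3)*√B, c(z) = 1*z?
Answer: 3 - 864*I*√3 ≈ 3.0 - 1496.5*I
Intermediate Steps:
c(z) = z
s(B) = 3*√B
A(U) = 6*I*√3 (A(U) = (1*(3*√(-3)))*2 = (1*(3*(I*√3)))*2 = (1*(3*I*√3))*2 = (3*I*√3)*2 = 6*I*√3)
-144*A(-6) + 3 = -864*I*√3 + 3 = 3 - 864*I*√3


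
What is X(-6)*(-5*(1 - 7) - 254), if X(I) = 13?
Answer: -2912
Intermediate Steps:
X(-6)*(-5*(1 - 7) - 254) = 13*(-5*(1 - 7) - 254) = 13*(-5*(-6) - 254) = 13*(30 - 254) = 13*(-224) = -2912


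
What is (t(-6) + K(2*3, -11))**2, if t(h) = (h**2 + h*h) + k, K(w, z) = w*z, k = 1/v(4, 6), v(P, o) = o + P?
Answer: 3721/100 ≈ 37.210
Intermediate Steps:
v(P, o) = P + o
k = 1/10 (k = 1/(4 + 6) = 1/10 ≈ 0.10000)
t(h) = 1/10 + 2*h**2 (t(h) = (h**2 + h*h) + 1/10 = (h**2 + h**2) + 1/10 = 2*h**2 + 1/10 = 1/10 + 2*h**2)
(t(-6) + K(2*3, -11))**2 = ((1/10 + 2*(-6)**2) + (2*3)*(-11))**2 = ((1/10 + 2*36) + 6*(-11))**2 = ((1/10 + 72) - 66)**2 = (721/10 - 66)**2 = (61/10)**2 = 3721/100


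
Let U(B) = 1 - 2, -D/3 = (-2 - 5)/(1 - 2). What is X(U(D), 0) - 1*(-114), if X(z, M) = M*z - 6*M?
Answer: 114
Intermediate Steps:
D = -21 (D = -3*(-2 - 5)/(1 - 2) = -(-21)/(-1) = -(-21)*(-1) = -3*7 = -21)
U(B) = -1
X(z, M) = -6*M + M*z
X(U(D), 0) - 1*(-114) = 0*(-6 - 1) - 1*(-114) = 0*(-7) + 114 = 0 + 114 = 114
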